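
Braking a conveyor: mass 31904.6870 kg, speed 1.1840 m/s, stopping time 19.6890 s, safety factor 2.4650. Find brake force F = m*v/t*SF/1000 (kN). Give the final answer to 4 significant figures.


F = 31904.6870 * 1.1840 / 19.6890 * 2.4650 / 1000
F = 4.729 kN


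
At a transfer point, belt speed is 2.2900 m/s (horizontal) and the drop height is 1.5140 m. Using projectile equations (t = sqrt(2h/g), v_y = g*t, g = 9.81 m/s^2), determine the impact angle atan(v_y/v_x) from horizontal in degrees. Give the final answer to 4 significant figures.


t = sqrt(2*1.5140/9.81) = 0.555576 s
v_y = 9.81 * 0.555576 = 5.4502 m/s
angle = atan(5.4502 / 2.2900) = 67.21 deg


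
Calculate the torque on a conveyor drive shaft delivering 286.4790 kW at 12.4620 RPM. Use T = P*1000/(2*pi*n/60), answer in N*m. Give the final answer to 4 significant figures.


omega = 2*pi*12.4620/60 = 1.30502 rad/s
T = 286.4790*1000 / 1.30502
T = 219500 N*m


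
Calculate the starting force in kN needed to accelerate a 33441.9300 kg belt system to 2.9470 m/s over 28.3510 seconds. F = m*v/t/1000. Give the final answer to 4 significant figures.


F = 33441.9300 * 2.9470 / 28.3510 / 1000
F = 3.476 kN


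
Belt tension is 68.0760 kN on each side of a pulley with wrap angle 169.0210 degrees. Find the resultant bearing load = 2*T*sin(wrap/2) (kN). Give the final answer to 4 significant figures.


F = 2 * 68.0760 * sin(169.0210/2 deg)
F = 135.5 kN


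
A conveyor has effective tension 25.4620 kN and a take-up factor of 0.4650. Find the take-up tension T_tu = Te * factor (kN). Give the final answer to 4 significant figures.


T_tu = 25.4620 * 0.4650
T_tu = 11.84 kN


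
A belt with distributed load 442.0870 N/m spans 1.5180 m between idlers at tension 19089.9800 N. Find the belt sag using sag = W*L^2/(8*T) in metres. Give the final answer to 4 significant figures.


sag = 442.0870 * 1.5180^2 / (8 * 19089.9800)
sag = 0.006670 m


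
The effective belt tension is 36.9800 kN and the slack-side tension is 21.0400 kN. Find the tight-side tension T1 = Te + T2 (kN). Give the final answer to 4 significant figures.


T1 = Te + T2 = 36.9800 + 21.0400
T1 = 58.02 kN


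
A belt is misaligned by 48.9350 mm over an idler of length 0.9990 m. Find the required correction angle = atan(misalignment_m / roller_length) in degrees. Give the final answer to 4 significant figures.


misalign_m = 48.9350 / 1000 = 0.048935 m
angle = atan(0.048935 / 0.9990)
angle = 2.804 deg


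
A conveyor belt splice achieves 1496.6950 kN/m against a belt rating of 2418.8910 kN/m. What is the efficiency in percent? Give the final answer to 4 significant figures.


Eff = 1496.6950 / 2418.8910 * 100
Eff = 61.88 %


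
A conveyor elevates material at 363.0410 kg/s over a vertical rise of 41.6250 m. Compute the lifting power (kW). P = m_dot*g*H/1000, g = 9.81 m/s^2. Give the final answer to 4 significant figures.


P = 363.0410 * 9.81 * 41.6250 / 1000
P = 148.2 kW


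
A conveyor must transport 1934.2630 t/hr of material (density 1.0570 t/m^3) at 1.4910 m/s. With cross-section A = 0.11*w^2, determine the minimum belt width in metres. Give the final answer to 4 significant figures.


A_req = 1934.2630 / (1.4910 * 1.0570 * 3600) = 0.340926 m^2
w = sqrt(0.340926 / 0.11)
w = 1.760 m


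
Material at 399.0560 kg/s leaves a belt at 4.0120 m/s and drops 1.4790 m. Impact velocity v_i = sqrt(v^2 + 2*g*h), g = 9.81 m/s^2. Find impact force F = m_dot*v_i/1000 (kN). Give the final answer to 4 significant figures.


v_i = sqrt(4.0120^2 + 2*9.81*1.4790) = 6.7167 m/s
F = 399.0560 * 6.7167 / 1000
F = 2.680 kN


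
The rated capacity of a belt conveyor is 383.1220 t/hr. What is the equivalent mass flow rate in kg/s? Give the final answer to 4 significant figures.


m_dot = 383.1220 * 1000 / 3600
m_dot = 106.4 kg/s


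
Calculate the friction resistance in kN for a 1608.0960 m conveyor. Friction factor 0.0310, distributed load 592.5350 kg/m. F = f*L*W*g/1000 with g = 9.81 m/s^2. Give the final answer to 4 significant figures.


F = 0.0310 * 1608.0960 * 592.5350 * 9.81 / 1000
F = 289.8 kN


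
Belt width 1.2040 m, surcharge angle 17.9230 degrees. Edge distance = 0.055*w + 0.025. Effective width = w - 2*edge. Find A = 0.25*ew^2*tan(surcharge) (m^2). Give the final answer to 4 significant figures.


edge = 0.055*1.2040 + 0.025 = 0.09122 m
ew = 1.2040 - 2*0.09122 = 1.02156 m
A = 0.25 * 1.02156^2 * tan(17.9230 deg)
A = 0.08438 m^2


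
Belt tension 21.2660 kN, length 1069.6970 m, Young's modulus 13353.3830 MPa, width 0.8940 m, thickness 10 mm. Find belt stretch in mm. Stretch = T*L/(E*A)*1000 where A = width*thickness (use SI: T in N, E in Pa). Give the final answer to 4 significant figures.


A = 0.8940 * 0.01 = 0.00894 m^2
Stretch = 21.2660*1000 * 1069.6970 / (13353.3830e6 * 0.00894) * 1000
Stretch = 190.6 mm


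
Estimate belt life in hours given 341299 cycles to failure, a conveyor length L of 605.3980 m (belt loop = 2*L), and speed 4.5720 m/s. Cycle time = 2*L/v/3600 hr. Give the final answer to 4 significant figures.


cycle_time = 2 * 605.3980 / 4.5720 / 3600 = 0.0735635 hr
life = 341299 * 0.0735635 = 25110 hours


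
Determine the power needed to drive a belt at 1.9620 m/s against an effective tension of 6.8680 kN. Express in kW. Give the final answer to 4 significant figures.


P = Te * v = 6.8680 * 1.9620
P = 13.48 kW


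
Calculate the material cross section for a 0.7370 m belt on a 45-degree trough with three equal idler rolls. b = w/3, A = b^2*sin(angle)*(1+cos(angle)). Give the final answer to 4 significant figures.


b = 0.7370/3 = 0.245667 m
A = 0.245667^2 * sin(45 deg) * (1 + cos(45 deg))
A = 0.07285 m^2


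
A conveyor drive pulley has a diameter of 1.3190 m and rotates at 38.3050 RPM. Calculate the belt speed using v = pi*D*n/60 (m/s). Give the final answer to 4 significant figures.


v = pi * 1.3190 * 38.3050 / 60
v = 2.645 m/s


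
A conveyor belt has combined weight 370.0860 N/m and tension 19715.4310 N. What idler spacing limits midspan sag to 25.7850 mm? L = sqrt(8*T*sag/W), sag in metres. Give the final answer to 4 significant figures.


sag = 25.7850/1000 = 0.025785 m
L = sqrt(8 * 19715.4310 * 0.025785 / 370.0860)
L = 3.315 m


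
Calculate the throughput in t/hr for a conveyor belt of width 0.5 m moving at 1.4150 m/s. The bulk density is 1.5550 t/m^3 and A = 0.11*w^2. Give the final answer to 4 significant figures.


A = 0.11 * 0.5^2 = 0.0275 m^2
C = 0.0275 * 1.4150 * 1.5550 * 3600
C = 217.8 t/hr


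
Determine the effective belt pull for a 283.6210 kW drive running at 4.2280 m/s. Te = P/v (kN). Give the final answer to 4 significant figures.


Te = P / v = 283.6210 / 4.2280
Te = 67.08 kN


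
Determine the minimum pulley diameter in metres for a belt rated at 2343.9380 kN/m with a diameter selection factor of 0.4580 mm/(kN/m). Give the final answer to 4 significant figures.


D = 2343.9380 * 0.4580 / 1000
D = 1.074 m


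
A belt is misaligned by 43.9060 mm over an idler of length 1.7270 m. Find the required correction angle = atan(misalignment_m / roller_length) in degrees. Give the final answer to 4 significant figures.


misalign_m = 43.9060 / 1000 = 0.043906 m
angle = atan(0.043906 / 1.7270)
angle = 1.456 deg


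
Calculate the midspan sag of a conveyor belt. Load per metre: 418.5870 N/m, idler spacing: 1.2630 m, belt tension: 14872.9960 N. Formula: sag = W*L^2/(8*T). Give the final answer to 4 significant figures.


sag = 418.5870 * 1.2630^2 / (8 * 14872.9960)
sag = 0.005612 m


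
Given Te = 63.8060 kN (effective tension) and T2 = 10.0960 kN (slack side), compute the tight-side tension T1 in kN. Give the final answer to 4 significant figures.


T1 = Te + T2 = 63.8060 + 10.0960
T1 = 73.90 kN


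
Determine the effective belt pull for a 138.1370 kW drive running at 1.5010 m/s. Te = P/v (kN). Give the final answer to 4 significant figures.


Te = P / v = 138.1370 / 1.5010
Te = 92.03 kN


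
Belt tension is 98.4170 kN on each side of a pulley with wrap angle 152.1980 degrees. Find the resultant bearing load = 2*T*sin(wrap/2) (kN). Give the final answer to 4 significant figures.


F = 2 * 98.4170 * sin(152.1980/2 deg)
F = 191.1 kN


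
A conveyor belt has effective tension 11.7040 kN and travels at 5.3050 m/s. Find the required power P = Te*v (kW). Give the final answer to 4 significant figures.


P = Te * v = 11.7040 * 5.3050
P = 62.09 kW


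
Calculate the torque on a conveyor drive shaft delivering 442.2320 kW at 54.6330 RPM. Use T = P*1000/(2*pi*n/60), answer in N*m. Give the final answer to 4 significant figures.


omega = 2*pi*54.6330/60 = 5.72115 rad/s
T = 442.2320*1000 / 5.72115
T = 77300 N*m


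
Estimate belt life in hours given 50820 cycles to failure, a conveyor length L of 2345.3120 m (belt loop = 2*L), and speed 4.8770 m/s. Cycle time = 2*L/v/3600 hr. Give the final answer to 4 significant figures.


cycle_time = 2 * 2345.3120 / 4.8770 / 3600 = 0.267162 hr
life = 50820 * 0.267162 = 13580 hours


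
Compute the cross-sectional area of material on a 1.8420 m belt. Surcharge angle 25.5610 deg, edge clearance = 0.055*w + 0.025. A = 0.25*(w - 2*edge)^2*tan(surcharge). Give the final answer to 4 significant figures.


edge = 0.055*1.8420 + 0.025 = 0.12631 m
ew = 1.8420 - 2*0.12631 = 1.58938 m
A = 0.25 * 1.58938^2 * tan(25.5610 deg)
A = 0.3021 m^2


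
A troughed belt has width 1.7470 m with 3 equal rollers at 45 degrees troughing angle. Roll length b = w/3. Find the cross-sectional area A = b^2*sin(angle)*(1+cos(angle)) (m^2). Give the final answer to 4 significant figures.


b = 1.7470/3 = 0.582333 m
A = 0.582333^2 * sin(45 deg) * (1 + cos(45 deg))
A = 0.4093 m^2


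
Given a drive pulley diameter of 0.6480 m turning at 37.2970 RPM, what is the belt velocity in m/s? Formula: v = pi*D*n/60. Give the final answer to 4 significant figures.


v = pi * 0.6480 * 37.2970 / 60
v = 1.265 m/s


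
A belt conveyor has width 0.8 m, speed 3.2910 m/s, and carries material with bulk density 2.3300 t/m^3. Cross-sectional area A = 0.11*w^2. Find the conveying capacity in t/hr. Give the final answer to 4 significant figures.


A = 0.11 * 0.8^2 = 0.0704 m^2
C = 0.0704 * 3.2910 * 2.3300 * 3600
C = 1943 t/hr


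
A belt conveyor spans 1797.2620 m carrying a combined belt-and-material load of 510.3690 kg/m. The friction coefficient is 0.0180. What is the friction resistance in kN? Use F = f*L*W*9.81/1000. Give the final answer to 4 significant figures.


F = 0.0180 * 1797.2620 * 510.3690 * 9.81 / 1000
F = 162.0 kN


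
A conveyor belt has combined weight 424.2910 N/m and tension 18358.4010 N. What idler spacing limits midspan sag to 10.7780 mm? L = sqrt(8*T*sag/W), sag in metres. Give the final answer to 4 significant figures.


sag = 10.7780/1000 = 0.010778 m
L = sqrt(8 * 18358.4010 * 0.010778 / 424.2910)
L = 1.932 m


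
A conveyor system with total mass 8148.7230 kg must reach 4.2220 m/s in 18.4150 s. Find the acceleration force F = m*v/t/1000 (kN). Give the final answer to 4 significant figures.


F = 8148.7230 * 4.2220 / 18.4150 / 1000
F = 1.868 kN


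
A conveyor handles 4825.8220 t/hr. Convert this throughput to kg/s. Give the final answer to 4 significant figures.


m_dot = 4825.8220 * 1000 / 3600
m_dot = 1341 kg/s


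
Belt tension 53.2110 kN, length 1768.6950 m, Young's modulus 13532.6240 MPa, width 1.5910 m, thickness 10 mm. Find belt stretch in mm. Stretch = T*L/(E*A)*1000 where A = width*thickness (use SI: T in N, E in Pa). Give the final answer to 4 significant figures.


A = 1.5910 * 0.01 = 0.01591 m^2
Stretch = 53.2110*1000 * 1768.6950 / (13532.6240e6 * 0.01591) * 1000
Stretch = 437.1 mm


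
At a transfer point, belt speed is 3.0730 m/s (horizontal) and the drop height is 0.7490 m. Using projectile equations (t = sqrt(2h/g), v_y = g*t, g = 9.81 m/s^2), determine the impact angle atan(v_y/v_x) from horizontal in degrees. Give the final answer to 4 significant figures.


t = sqrt(2*0.7490/9.81) = 0.39077 s
v_y = 9.81 * 0.39077 = 3.83345 m/s
angle = atan(3.83345 / 3.0730) = 51.28 deg


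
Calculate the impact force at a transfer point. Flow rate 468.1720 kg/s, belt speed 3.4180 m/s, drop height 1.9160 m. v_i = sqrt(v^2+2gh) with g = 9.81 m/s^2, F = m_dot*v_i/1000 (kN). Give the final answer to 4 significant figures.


v_i = sqrt(3.4180^2 + 2*9.81*1.9160) = 7.01959 m/s
F = 468.1720 * 7.01959 / 1000
F = 3.286 kN


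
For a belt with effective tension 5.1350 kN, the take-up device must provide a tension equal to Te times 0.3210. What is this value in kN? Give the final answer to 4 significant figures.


T_tu = 5.1350 * 0.3210
T_tu = 1.648 kN


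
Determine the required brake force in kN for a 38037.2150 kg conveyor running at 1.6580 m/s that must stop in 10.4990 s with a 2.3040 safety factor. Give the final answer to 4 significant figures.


F = 38037.2150 * 1.6580 / 10.4990 * 2.3040 / 1000
F = 13.84 kN


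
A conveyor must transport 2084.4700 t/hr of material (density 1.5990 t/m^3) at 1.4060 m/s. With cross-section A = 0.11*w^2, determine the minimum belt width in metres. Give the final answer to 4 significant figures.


A_req = 2084.4700 / (1.4060 * 1.5990 * 3600) = 0.257549 m^2
w = sqrt(0.257549 / 0.11)
w = 1.530 m


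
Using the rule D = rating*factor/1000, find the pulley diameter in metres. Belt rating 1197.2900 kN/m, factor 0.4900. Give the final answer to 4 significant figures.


D = 1197.2900 * 0.4900 / 1000
D = 0.5867 m


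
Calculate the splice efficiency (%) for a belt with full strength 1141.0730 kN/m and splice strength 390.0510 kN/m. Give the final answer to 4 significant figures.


Eff = 390.0510 / 1141.0730 * 100
Eff = 34.18 %


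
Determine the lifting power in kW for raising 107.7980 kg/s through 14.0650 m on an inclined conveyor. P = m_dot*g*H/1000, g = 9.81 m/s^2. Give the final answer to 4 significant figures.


P = 107.7980 * 9.81 * 14.0650 / 1000
P = 14.87 kW


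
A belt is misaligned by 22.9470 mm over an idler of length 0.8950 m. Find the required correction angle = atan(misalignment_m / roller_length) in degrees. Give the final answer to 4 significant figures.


misalign_m = 22.9470 / 1000 = 0.022947 m
angle = atan(0.022947 / 0.8950)
angle = 1.469 deg


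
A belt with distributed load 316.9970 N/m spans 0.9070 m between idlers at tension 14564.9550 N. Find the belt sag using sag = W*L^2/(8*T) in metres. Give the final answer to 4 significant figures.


sag = 316.9970 * 0.9070^2 / (8 * 14564.9550)
sag = 0.002238 m


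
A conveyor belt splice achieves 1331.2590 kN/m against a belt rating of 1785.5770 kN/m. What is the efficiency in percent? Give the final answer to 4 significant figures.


Eff = 1331.2590 / 1785.5770 * 100
Eff = 74.56 %


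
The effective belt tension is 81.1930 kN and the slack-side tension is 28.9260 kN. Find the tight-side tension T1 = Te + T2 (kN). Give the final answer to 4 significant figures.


T1 = Te + T2 = 81.1930 + 28.9260
T1 = 110.1 kN


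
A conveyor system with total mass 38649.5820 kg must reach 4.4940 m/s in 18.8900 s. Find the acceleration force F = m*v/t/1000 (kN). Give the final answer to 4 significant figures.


F = 38649.5820 * 4.4940 / 18.8900 / 1000
F = 9.195 kN


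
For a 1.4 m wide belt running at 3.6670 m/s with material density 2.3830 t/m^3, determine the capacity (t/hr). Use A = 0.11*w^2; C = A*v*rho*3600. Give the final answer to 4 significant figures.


A = 0.11 * 1.4^2 = 0.2156 m^2
C = 0.2156 * 3.6670 * 2.3830 * 3600
C = 6782 t/hr


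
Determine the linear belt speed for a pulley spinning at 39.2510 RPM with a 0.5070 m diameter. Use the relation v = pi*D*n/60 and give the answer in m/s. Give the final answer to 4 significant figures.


v = pi * 0.5070 * 39.2510 / 60
v = 1.042 m/s


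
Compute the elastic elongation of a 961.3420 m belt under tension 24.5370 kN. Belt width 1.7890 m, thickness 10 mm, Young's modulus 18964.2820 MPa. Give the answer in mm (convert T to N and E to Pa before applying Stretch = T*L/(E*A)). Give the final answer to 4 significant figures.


A = 1.7890 * 0.01 = 0.01789 m^2
Stretch = 24.5370*1000 * 961.3420 / (18964.2820e6 * 0.01789) * 1000
Stretch = 69.53 mm


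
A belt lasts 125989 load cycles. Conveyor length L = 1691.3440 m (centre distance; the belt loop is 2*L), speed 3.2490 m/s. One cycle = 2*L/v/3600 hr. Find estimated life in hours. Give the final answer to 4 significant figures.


cycle_time = 2 * 1691.3440 / 3.2490 / 3600 = 0.289208 hr
life = 125989 * 0.289208 = 36440 hours


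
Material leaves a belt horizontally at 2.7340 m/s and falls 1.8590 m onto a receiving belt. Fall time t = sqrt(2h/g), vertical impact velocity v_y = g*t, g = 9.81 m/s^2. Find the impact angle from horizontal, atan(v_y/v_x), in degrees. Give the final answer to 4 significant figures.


t = sqrt(2*1.8590/9.81) = 0.615631 s
v_y = 9.81 * 0.615631 = 6.03934 m/s
angle = atan(6.03934 / 2.7340) = 65.64 deg


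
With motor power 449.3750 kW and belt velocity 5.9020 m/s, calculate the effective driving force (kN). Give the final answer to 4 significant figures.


Te = P / v = 449.3750 / 5.9020
Te = 76.14 kN


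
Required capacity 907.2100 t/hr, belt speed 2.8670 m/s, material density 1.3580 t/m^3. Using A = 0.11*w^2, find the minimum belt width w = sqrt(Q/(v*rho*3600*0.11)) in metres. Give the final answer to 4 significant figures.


A_req = 907.2100 / (2.8670 * 1.3580 * 3600) = 0.0647259 m^2
w = sqrt(0.0647259 / 0.11)
w = 0.7671 m


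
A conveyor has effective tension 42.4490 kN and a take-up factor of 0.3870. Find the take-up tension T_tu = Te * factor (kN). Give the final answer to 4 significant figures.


T_tu = 42.4490 * 0.3870
T_tu = 16.43 kN


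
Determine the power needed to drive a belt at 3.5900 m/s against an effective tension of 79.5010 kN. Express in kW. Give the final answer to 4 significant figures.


P = Te * v = 79.5010 * 3.5900
P = 285.4 kW


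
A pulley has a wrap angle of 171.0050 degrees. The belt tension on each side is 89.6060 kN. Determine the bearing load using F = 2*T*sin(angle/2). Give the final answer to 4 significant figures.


F = 2 * 89.6060 * sin(171.0050/2 deg)
F = 178.7 kN


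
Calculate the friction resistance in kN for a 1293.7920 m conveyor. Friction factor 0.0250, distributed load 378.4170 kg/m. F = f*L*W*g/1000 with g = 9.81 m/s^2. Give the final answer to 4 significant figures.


F = 0.0250 * 1293.7920 * 378.4170 * 9.81 / 1000
F = 120.1 kN


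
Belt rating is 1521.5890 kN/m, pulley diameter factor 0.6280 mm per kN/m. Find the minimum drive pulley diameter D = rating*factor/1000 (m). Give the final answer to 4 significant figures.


D = 1521.5890 * 0.6280 / 1000
D = 0.9556 m


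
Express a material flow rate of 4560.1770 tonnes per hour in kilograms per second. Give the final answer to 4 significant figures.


m_dot = 4560.1770 * 1000 / 3600
m_dot = 1267 kg/s


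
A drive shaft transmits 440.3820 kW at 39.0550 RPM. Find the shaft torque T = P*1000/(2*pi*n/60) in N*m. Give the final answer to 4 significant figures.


omega = 2*pi*39.0550/60 = 4.08983 rad/s
T = 440.3820*1000 / 4.08983
T = 107700 N*m


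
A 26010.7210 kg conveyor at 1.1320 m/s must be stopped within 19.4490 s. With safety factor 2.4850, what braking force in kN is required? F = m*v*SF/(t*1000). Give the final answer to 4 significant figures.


F = 26010.7210 * 1.1320 / 19.4490 * 2.4850 / 1000
F = 3.762 kN


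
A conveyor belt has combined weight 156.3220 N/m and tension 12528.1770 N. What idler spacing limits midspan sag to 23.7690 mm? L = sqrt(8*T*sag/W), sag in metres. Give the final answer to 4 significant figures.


sag = 23.7690/1000 = 0.023769 m
L = sqrt(8 * 12528.1770 * 0.023769 / 156.3220)
L = 3.904 m


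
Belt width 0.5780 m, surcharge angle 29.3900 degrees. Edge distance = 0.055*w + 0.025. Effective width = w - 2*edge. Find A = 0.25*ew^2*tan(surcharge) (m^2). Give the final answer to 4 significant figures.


edge = 0.055*0.5780 + 0.025 = 0.05679 m
ew = 0.5780 - 2*0.05679 = 0.46442 m
A = 0.25 * 0.46442^2 * tan(29.3900 deg)
A = 0.03037 m^2


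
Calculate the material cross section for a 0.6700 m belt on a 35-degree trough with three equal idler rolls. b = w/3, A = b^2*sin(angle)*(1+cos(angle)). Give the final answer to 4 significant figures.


b = 0.6700/3 = 0.223333 m
A = 0.223333^2 * sin(35 deg) * (1 + cos(35 deg))
A = 0.05204 m^2


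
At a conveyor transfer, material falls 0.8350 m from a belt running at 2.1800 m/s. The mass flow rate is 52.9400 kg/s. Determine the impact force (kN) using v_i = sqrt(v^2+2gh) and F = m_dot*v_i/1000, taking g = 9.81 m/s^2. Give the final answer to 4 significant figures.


v_i = sqrt(2.1800^2 + 2*9.81*0.8350) = 4.59729 m/s
F = 52.9400 * 4.59729 / 1000
F = 0.2434 kN


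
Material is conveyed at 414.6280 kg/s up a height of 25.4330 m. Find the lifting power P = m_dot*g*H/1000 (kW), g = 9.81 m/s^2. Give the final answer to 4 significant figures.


P = 414.6280 * 9.81 * 25.4330 / 1000
P = 103.4 kW


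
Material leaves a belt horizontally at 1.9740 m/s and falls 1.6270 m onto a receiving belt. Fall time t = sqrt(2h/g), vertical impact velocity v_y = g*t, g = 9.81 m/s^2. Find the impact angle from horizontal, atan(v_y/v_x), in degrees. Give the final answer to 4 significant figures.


t = sqrt(2*1.6270/9.81) = 0.575936 s
v_y = 9.81 * 0.575936 = 5.64993 m/s
angle = atan(5.64993 / 1.9740) = 70.74 deg


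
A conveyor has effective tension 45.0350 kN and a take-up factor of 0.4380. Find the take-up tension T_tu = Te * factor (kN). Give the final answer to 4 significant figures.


T_tu = 45.0350 * 0.4380
T_tu = 19.73 kN


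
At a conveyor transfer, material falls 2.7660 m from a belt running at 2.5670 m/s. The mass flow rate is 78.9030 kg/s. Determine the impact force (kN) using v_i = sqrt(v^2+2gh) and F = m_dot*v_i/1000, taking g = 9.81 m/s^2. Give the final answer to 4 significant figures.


v_i = sqrt(2.5670^2 + 2*9.81*2.7660) = 7.80118 m/s
F = 78.9030 * 7.80118 / 1000
F = 0.6155 kN


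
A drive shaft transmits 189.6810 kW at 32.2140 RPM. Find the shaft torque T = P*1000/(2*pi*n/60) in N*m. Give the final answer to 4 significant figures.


omega = 2*pi*32.2140/60 = 3.37344 rad/s
T = 189.6810*1000 / 3.37344
T = 56230 N*m


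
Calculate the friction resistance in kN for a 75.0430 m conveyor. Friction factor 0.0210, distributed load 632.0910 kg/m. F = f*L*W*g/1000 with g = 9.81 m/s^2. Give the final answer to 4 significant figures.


F = 0.0210 * 75.0430 * 632.0910 * 9.81 / 1000
F = 9.772 kN


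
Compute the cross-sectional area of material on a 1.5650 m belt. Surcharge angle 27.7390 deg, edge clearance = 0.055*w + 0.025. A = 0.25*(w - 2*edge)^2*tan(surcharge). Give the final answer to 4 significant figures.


edge = 0.055*1.5650 + 0.025 = 0.111075 m
ew = 1.5650 - 2*0.111075 = 1.34285 m
A = 0.25 * 1.34285^2 * tan(27.7390 deg)
A = 0.2371 m^2


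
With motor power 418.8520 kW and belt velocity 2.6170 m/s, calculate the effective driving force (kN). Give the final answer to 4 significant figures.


Te = P / v = 418.8520 / 2.6170
Te = 160.1 kN


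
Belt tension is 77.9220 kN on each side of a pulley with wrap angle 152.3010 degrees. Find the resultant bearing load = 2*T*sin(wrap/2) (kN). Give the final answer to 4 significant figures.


F = 2 * 77.9220 * sin(152.3010/2 deg)
F = 151.3 kN


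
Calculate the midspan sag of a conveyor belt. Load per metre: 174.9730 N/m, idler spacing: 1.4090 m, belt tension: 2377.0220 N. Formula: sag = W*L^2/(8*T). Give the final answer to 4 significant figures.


sag = 174.9730 * 1.4090^2 / (8 * 2377.0220)
sag = 0.01827 m


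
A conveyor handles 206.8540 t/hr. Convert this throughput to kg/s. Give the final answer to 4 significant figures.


m_dot = 206.8540 * 1000 / 3600
m_dot = 57.46 kg/s


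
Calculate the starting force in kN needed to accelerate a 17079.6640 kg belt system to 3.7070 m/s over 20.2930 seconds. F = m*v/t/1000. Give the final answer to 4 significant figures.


F = 17079.6640 * 3.7070 / 20.2930 / 1000
F = 3.120 kN


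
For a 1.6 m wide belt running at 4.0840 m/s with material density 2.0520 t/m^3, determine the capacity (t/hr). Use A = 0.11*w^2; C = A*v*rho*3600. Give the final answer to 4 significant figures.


A = 0.11 * 1.6^2 = 0.2816 m^2
C = 0.2816 * 4.0840 * 2.0520 * 3600
C = 8496 t/hr


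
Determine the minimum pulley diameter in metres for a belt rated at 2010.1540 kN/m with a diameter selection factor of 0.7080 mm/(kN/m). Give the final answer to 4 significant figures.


D = 2010.1540 * 0.7080 / 1000
D = 1.423 m


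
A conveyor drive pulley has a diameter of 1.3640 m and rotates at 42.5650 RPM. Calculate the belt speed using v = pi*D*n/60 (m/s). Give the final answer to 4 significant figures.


v = pi * 1.3640 * 42.5650 / 60
v = 3.040 m/s


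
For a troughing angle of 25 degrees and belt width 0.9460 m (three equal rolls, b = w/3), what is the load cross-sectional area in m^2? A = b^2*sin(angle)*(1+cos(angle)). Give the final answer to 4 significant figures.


b = 0.9460/3 = 0.315333 m
A = 0.315333^2 * sin(25 deg) * (1 + cos(25 deg))
A = 0.08011 m^2


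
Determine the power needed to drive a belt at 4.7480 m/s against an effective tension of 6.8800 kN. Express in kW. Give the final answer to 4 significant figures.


P = Te * v = 6.8800 * 4.7480
P = 32.67 kW


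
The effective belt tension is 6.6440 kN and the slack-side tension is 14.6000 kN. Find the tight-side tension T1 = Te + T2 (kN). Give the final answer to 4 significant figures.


T1 = Te + T2 = 6.6440 + 14.6000
T1 = 21.24 kN


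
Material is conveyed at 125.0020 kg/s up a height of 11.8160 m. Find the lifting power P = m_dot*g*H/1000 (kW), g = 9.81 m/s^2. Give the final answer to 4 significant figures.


P = 125.0020 * 9.81 * 11.8160 / 1000
P = 14.49 kW


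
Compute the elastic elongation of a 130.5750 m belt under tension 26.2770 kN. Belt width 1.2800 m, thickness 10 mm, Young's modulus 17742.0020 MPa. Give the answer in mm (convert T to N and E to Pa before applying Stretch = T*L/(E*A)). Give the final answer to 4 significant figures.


A = 1.2800 * 0.01 = 0.01280 m^2
Stretch = 26.2770*1000 * 130.5750 / (17742.0020e6 * 0.01280) * 1000
Stretch = 15.11 mm


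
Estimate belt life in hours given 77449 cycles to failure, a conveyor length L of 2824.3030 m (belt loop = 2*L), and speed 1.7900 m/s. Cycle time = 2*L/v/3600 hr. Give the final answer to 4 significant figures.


cycle_time = 2 * 2824.3030 / 1.7900 / 3600 = 0.876568 hr
life = 77449 * 0.876568 = 67890 hours


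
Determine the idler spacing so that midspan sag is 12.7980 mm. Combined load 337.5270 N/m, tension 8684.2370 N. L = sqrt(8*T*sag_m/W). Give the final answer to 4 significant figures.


sag = 12.7980/1000 = 0.012798 m
L = sqrt(8 * 8684.2370 * 0.012798 / 337.5270)
L = 1.623 m


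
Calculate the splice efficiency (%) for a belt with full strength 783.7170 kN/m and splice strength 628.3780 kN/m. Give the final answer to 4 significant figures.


Eff = 628.3780 / 783.7170 * 100
Eff = 80.18 %


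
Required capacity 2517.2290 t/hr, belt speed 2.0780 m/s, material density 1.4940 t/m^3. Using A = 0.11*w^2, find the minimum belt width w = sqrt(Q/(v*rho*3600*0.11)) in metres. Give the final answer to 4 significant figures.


A_req = 2517.2290 / (2.0780 * 1.4940 * 3600) = 0.225229 m^2
w = sqrt(0.225229 / 0.11)
w = 1.431 m


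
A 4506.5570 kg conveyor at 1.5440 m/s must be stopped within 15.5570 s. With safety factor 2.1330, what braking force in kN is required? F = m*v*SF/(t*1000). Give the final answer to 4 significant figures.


F = 4506.5570 * 1.5440 / 15.5570 * 2.1330 / 1000
F = 0.9540 kN


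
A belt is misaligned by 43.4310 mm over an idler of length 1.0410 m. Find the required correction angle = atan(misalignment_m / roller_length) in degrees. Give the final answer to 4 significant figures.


misalign_m = 43.4310 / 1000 = 0.043431 m
angle = atan(0.043431 / 1.0410)
angle = 2.389 deg


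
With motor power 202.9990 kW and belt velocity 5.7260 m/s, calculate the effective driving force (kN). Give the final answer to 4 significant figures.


Te = P / v = 202.9990 / 5.7260
Te = 35.45 kN


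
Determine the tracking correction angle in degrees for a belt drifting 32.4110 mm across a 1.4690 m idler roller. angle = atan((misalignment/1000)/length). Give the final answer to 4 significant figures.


misalign_m = 32.4110 / 1000 = 0.032411 m
angle = atan(0.032411 / 1.4690)
angle = 1.264 deg


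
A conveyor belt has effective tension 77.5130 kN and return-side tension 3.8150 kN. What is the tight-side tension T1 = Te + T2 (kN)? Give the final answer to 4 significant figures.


T1 = Te + T2 = 77.5130 + 3.8150
T1 = 81.33 kN


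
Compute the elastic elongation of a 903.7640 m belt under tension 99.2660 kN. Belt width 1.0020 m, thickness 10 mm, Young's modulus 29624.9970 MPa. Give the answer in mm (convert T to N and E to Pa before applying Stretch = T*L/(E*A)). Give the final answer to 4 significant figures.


A = 1.0020 * 0.01 = 0.01002 m^2
Stretch = 99.2660*1000 * 903.7640 / (29624.9970e6 * 0.01002) * 1000
Stretch = 302.2 mm


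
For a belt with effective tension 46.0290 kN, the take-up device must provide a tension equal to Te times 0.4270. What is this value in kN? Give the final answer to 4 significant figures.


T_tu = 46.0290 * 0.4270
T_tu = 19.65 kN


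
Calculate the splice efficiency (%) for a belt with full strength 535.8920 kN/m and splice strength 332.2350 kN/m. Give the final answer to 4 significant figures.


Eff = 332.2350 / 535.8920 * 100
Eff = 62.00 %


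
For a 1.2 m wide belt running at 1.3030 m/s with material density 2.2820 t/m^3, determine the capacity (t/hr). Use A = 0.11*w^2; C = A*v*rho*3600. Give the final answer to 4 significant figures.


A = 0.11 * 1.2^2 = 0.1584 m^2
C = 0.1584 * 1.3030 * 2.2820 * 3600
C = 1696 t/hr


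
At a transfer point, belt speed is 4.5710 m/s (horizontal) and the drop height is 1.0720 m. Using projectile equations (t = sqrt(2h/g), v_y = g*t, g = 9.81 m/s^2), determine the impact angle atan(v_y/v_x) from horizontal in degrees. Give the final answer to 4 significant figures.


t = sqrt(2*1.0720/9.81) = 0.467496 s
v_y = 9.81 * 0.467496 = 4.58614 m/s
angle = atan(4.58614 / 4.5710) = 45.09 deg


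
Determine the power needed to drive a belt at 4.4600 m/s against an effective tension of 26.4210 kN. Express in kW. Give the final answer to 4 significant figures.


P = Te * v = 26.4210 * 4.4600
P = 117.8 kW


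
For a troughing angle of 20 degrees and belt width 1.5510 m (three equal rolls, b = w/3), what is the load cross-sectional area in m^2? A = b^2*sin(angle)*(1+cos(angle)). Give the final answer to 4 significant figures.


b = 1.5510/3 = 0.517 m
A = 0.517^2 * sin(20 deg) * (1 + cos(20 deg))
A = 0.1773 m^2


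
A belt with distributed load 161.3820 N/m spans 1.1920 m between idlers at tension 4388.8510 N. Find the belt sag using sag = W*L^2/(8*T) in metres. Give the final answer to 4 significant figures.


sag = 161.3820 * 1.1920^2 / (8 * 4388.8510)
sag = 0.006531 m


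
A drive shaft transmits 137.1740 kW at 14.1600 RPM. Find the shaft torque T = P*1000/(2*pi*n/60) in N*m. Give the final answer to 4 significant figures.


omega = 2*pi*14.1600/60 = 1.48283 rad/s
T = 137.1740*1000 / 1.48283
T = 92510 N*m


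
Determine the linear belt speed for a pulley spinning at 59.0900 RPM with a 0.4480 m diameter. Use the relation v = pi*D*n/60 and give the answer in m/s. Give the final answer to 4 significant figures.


v = pi * 0.4480 * 59.0900 / 60
v = 1.386 m/s


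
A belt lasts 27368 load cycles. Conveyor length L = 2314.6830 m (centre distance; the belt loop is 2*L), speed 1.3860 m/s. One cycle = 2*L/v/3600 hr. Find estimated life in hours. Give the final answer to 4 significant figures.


cycle_time = 2 * 2314.6830 / 1.3860 / 3600 = 0.927803 hr
life = 27368 * 0.927803 = 25390 hours


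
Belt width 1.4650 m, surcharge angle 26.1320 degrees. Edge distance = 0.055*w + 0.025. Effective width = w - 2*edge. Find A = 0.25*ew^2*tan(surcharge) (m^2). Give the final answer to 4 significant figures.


edge = 0.055*1.4650 + 0.025 = 0.105575 m
ew = 1.4650 - 2*0.105575 = 1.25385 m
A = 0.25 * 1.25385^2 * tan(26.1320 deg)
A = 0.1928 m^2


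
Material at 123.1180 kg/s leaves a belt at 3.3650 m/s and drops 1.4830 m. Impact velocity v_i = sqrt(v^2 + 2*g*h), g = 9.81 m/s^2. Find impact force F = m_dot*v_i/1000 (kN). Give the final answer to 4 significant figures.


v_i = sqrt(3.3650^2 + 2*9.81*1.4830) = 6.35765 m/s
F = 123.1180 * 6.35765 / 1000
F = 0.7827 kN


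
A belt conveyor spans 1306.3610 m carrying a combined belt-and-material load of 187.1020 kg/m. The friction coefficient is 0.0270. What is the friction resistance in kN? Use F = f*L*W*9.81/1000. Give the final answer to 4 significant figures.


F = 0.0270 * 1306.3610 * 187.1020 * 9.81 / 1000
F = 64.74 kN


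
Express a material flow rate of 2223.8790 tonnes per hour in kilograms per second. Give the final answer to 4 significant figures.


m_dot = 2223.8790 * 1000 / 3600
m_dot = 617.7 kg/s


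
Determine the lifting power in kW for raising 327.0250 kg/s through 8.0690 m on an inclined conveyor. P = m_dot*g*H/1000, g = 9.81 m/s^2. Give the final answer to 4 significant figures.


P = 327.0250 * 9.81 * 8.0690 / 1000
P = 25.89 kW


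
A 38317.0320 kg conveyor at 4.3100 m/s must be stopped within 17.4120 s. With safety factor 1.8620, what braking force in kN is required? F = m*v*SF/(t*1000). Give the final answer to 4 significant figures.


F = 38317.0320 * 4.3100 / 17.4120 * 1.8620 / 1000
F = 17.66 kN


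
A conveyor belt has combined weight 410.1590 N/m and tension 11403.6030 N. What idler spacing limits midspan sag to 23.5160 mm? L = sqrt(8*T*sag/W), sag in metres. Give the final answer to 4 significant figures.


sag = 23.5160/1000 = 0.023516 m
L = sqrt(8 * 11403.6030 * 0.023516 / 410.1590)
L = 2.287 m


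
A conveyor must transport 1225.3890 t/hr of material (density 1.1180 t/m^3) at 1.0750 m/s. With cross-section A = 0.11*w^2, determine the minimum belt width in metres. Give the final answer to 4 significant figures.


A_req = 1225.3890 / (1.0750 * 1.1180 * 3600) = 0.283218 m^2
w = sqrt(0.283218 / 0.11)
w = 1.605 m


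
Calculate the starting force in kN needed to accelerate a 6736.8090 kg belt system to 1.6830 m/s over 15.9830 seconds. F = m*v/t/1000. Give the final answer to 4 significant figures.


F = 6736.8090 * 1.6830 / 15.9830 / 1000
F = 0.7094 kN


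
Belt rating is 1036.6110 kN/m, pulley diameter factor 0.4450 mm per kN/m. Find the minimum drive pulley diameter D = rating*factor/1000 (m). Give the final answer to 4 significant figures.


D = 1036.6110 * 0.4450 / 1000
D = 0.4613 m


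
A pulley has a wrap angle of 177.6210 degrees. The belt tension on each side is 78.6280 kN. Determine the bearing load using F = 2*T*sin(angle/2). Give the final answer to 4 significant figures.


F = 2 * 78.6280 * sin(177.6210/2 deg)
F = 157.2 kN


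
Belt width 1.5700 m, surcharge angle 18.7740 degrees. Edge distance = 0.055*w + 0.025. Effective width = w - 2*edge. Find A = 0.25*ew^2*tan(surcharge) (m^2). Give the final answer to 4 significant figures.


edge = 0.055*1.5700 + 0.025 = 0.11135 m
ew = 1.5700 - 2*0.11135 = 1.3473 m
A = 0.25 * 1.3473^2 * tan(18.7740 deg)
A = 0.1543 m^2


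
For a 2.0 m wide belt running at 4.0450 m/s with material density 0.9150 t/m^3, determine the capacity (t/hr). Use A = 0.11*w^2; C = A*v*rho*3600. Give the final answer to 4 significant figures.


A = 0.11 * 2.0^2 = 0.44 m^2
C = 0.44 * 4.0450 * 0.9150 * 3600
C = 5863 t/hr


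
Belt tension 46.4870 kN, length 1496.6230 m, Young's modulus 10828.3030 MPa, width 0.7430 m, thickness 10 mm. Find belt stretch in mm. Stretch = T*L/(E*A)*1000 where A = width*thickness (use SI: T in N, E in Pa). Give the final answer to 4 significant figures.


A = 0.7430 * 0.01 = 0.00743 m^2
Stretch = 46.4870*1000 * 1496.6230 / (10828.3030e6 * 0.00743) * 1000
Stretch = 864.8 mm


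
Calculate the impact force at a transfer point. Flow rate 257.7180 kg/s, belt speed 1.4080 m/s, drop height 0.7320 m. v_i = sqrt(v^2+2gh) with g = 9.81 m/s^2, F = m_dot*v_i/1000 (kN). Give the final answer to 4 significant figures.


v_i = sqrt(1.4080^2 + 2*9.81*0.7320) = 4.04281 m/s
F = 257.7180 * 4.04281 / 1000
F = 1.042 kN


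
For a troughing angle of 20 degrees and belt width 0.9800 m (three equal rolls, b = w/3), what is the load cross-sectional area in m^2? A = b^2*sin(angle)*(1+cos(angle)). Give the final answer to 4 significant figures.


b = 0.9800/3 = 0.326667 m
A = 0.326667^2 * sin(20 deg) * (1 + cos(20 deg))
A = 0.07079 m^2


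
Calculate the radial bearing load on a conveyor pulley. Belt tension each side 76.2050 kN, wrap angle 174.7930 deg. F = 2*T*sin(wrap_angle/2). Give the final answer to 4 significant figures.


F = 2 * 76.2050 * sin(174.7930/2 deg)
F = 152.3 kN


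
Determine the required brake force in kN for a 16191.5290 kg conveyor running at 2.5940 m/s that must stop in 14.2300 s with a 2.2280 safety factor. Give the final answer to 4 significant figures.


F = 16191.5290 * 2.5940 / 14.2300 * 2.2280 / 1000
F = 6.576 kN


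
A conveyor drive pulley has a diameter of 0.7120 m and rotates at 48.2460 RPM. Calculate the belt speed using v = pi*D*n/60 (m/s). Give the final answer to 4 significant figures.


v = pi * 0.7120 * 48.2460 / 60
v = 1.799 m/s


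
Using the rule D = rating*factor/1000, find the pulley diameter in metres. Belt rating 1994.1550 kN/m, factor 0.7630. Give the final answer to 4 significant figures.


D = 1994.1550 * 0.7630 / 1000
D = 1.522 m


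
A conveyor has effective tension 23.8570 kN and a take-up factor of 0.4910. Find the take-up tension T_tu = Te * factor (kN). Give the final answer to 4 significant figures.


T_tu = 23.8570 * 0.4910
T_tu = 11.71 kN


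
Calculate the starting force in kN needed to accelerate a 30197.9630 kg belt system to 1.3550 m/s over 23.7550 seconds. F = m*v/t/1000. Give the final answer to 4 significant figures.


F = 30197.9630 * 1.3550 / 23.7550 / 1000
F = 1.723 kN


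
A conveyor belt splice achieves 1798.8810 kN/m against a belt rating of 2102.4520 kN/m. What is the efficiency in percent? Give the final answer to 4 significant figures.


Eff = 1798.8810 / 2102.4520 * 100
Eff = 85.56 %


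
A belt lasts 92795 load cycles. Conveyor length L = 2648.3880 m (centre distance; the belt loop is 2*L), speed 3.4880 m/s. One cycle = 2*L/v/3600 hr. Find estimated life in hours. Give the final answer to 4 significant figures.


cycle_time = 2 * 2648.3880 / 3.4880 / 3600 = 0.421825 hr
life = 92795 * 0.421825 = 39140 hours


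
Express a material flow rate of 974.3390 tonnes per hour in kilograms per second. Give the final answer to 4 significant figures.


m_dot = 974.3390 * 1000 / 3600
m_dot = 270.6 kg/s


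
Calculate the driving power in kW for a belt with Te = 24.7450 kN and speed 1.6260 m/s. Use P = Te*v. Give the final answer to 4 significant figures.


P = Te * v = 24.7450 * 1.6260
P = 40.24 kW


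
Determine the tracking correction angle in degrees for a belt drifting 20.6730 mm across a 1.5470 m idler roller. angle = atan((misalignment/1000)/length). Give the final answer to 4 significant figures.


misalign_m = 20.6730 / 1000 = 0.020673 m
angle = atan(0.020673 / 1.5470)
angle = 0.7656 deg


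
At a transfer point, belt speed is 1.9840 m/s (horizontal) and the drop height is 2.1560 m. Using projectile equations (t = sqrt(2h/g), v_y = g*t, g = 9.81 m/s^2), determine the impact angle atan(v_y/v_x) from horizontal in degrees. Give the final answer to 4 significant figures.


t = sqrt(2*2.1560/9.81) = 0.662987 s
v_y = 9.81 * 0.662987 = 6.5039 m/s
angle = atan(6.5039 / 1.9840) = 73.04 deg
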